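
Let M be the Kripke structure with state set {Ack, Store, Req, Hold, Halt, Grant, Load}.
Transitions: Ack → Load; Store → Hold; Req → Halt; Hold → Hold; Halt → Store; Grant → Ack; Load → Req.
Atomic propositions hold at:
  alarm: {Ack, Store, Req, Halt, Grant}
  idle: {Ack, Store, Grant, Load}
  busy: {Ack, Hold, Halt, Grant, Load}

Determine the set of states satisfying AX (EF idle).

{Ack, Req, Halt, Grant, Load}

EF idle: least fixpoint, start Z0 = {Ack, Store, Grant, Load}, add states with some successor in Z. Z1 = {Ack, Store, Halt, Grant, Load}; Z2 = {Ack, Store, Req, Halt, Grant, Load}; fixed.
Sat(EF idle) = {Ack, Store, Req, Halt, Grant, Load}
Sat(AX (EF idle)) = {s : every successor in {Ack, Store, Req, Halt, Grant, Load}} = {Ack, Req, Halt, Grant, Load}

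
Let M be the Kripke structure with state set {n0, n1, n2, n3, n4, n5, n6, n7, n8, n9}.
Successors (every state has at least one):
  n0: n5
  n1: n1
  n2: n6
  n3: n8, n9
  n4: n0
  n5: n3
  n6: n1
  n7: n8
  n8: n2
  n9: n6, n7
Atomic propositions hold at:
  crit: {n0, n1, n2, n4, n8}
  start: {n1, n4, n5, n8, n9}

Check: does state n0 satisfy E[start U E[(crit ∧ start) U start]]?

Sat(crit ∧ start) = {n1, n4, n8}
E[(crit ∧ start) U start]: least fixpoint, start Z0 = Sat(start) = {n1, n4, n5, n8, n9}, add states in Sat(crit ∧ start) with some successor in Z. Already a fixed point.
Sat(E[(crit ∧ start) U start]) = {n1, n4, n5, n8, n9}
E[start U E[(crit ∧ start) U start]]: least fixpoint, start Z0 = Sat(E[(crit ∧ start) U start]) = {n1, n4, n5, n8, n9}, add states in Sat(start) with some successor in Z. Already a fixed point.
Sat(E[start U E[(crit ∧ start) U start]]) = {n1, n4, n5, n8, n9}
n0 ∉ Sat(E[start U E[(crit ∧ start) U start]]) = {n1, n4, n5, n8, n9}, so the formula does not hold at n0.

No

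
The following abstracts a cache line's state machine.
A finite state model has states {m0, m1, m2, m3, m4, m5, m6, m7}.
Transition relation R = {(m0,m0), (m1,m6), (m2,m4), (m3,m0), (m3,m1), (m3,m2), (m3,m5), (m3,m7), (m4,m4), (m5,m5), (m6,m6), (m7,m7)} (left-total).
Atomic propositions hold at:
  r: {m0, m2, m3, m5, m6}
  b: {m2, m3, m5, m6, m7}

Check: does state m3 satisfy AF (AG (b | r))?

Sat(b | r) = {m0, m2, m3, m5, m6, m7}
AG (b | r): greatest fixpoint, start Z0 = {m0, m2, m3, m5, m6, m7}, keep only states in Sat with every successor in Z. Z1 = {m0, m5, m6, m7}; fixed.
Sat(AG (b | r)) = {m0, m5, m6, m7}
AF (AG (b | r)): least fixpoint, start Z0 = {m0, m5, m6, m7}, add states with every successor in Z. Z1 = {m0, m1, m5, m6, m7}; fixed.
Sat(AF (AG (b | r))) = {m0, m1, m5, m6, m7}
m3 ∉ Sat(AF (AG (b | r))) = {m0, m1, m5, m6, m7}, so the formula does not hold at m3.

No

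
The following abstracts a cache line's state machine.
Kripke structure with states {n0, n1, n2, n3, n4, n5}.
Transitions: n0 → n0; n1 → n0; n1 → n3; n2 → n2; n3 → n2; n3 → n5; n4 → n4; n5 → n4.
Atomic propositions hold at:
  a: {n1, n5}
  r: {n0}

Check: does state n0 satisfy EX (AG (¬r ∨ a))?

Sat(¬r) = {n1, n2, n3, n4, n5}
Sat(¬r ∨ a) = {n1, n2, n3, n4, n5}
AG (¬r ∨ a): greatest fixpoint, start Z0 = {n1, n2, n3, n4, n5}, keep only states in Sat with every successor in Z. Z1 = {n2, n3, n4, n5}; fixed.
Sat(AG (¬r ∨ a)) = {n2, n3, n4, n5}
Sat(EX (AG (¬r ∨ a))) = {s : some successor in {n2, n3, n4, n5}} = {n1, n2, n3, n4, n5}
n0 ∉ Sat(EX (AG (¬r ∨ a))) = {n1, n2, n3, n4, n5}, so the formula does not hold at n0.

No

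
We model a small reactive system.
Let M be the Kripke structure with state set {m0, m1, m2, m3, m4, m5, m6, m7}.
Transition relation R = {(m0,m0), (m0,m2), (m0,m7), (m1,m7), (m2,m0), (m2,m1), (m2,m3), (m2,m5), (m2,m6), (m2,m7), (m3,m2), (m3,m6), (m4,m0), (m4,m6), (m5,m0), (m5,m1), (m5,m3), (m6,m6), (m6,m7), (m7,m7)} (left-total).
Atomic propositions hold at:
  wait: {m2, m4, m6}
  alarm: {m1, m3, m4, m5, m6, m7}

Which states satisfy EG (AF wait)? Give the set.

AF wait: least fixpoint, start Z0 = {m2, m4, m6}, add states with every successor in Z. Z1 = {m2, m3, m4, m6}; fixed.
Sat(AF wait) = {m2, m3, m4, m6}
EG (AF wait): greatest fixpoint, start Z0 = {m2, m3, m4, m6}, keep only states in Sat with some successor in Z. Already a fixed point.
Sat(EG (AF wait)) = {m2, m3, m4, m6}

{m2, m3, m4, m6}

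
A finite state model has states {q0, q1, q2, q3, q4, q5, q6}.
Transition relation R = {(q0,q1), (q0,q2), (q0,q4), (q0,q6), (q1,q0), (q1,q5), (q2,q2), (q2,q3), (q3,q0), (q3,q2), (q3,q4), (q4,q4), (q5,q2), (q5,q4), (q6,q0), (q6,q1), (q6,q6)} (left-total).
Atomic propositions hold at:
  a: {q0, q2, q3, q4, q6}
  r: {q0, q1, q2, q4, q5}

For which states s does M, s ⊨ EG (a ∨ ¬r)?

Sat(¬r) = {q3, q6}
Sat(a ∨ ¬r) = {q0, q2, q3, q4, q6}
EG (a ∨ ¬r): greatest fixpoint, start Z0 = {q0, q2, q3, q4, q6}, keep only states in Sat with some successor in Z. Already a fixed point.
Sat(EG (a ∨ ¬r)) = {q0, q2, q3, q4, q6}

{q0, q2, q3, q4, q6}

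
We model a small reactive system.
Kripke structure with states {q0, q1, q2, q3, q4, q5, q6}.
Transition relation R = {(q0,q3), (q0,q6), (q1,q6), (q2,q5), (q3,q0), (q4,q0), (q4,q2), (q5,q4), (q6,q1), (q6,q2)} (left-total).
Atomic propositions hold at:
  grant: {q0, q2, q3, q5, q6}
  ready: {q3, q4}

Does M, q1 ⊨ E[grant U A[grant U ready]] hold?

No

A[grant U ready]: least fixpoint, start Z0 = Sat(ready) = {q3, q4}, add states in Sat(grant) with every successor in Z. Z1 = {q3, q4, q5}; Z2 = {q2, q3, q4, q5}; fixed.
Sat(A[grant U ready]) = {q2, q3, q4, q5}
E[grant U A[grant U ready]]: least fixpoint, start Z0 = Sat(A[grant U ready]) = {q2, q3, q4, q5}, add states in Sat(grant) with some successor in Z. Z1 = {q0, q2, q3, q4, q5, q6}; fixed.
Sat(E[grant U A[grant U ready]]) = {q0, q2, q3, q4, q5, q6}
q1 ∉ Sat(E[grant U A[grant U ready]]) = {q0, q2, q3, q4, q5, q6}, so the formula does not hold at q1.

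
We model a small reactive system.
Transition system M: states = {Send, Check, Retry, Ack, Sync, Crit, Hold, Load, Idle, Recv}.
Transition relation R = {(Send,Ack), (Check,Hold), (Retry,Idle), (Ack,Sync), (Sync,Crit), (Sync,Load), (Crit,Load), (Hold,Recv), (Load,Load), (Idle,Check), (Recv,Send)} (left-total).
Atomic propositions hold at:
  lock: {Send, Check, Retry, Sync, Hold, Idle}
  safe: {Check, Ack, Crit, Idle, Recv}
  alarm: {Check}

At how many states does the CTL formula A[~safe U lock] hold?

6

Sat(~safe) = {Send, Retry, Sync, Hold, Load}
A[~safe U lock]: least fixpoint, start Z0 = Sat(lock) = {Send, Check, Retry, Sync, Hold, Idle}, add states in Sat(~safe) with every successor in Z. Already a fixed point.
Sat(A[~safe U lock]) = {Send, Check, Retry, Sync, Hold, Idle}
|Sat(A[~safe U lock])| = |{Send, Check, Retry, Sync, Hold, Idle}| = 6.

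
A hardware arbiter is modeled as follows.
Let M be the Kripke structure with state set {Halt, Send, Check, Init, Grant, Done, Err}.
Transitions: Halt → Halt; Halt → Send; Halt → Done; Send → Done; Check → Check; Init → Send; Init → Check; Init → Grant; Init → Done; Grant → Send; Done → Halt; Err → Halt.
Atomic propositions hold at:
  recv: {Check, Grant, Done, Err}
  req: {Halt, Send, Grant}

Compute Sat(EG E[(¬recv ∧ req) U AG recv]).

{Check}

Sat(¬recv) = {Halt, Send, Init}
Sat(¬recv ∧ req) = {Halt, Send}
AG recv: greatest fixpoint, start Z0 = {Check, Grant, Done, Err}, keep only states in Sat with every successor in Z. Z1 = {Check}; fixed.
Sat(AG recv) = {Check}
E[(¬recv ∧ req) U AG recv]: least fixpoint, start Z0 = Sat(AG recv) = {Check}, add states in Sat(¬recv ∧ req) with some successor in Z. Already a fixed point.
Sat(E[(¬recv ∧ req) U AG recv]) = {Check}
EG E[(¬recv ∧ req) U AG recv]: greatest fixpoint, start Z0 = {Check}, keep only states in Sat with some successor in Z. Already a fixed point.
Sat(EG E[(¬recv ∧ req) U AG recv]) = {Check}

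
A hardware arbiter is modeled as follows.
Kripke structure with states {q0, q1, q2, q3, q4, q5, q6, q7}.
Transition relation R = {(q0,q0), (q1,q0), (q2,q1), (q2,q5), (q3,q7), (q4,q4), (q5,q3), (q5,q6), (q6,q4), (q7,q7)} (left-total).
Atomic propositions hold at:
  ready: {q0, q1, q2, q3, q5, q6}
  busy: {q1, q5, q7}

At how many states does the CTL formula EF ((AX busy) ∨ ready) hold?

Sat(AX busy) = {s : every successor in {q1, q5, q7}} = {q2, q3, q7}
Sat((AX busy) ∨ ready) = {q0, q1, q2, q3, q5, q6, q7}
EF ((AX busy) ∨ ready): least fixpoint, start Z0 = {q0, q1, q2, q3, q5, q6, q7}, add states with some successor in Z. Already a fixed point.
Sat(EF ((AX busy) ∨ ready)) = {q0, q1, q2, q3, q5, q6, q7}
|Sat(EF ((AX busy) ∨ ready))| = |{q0, q1, q2, q3, q5, q6, q7}| = 7.

7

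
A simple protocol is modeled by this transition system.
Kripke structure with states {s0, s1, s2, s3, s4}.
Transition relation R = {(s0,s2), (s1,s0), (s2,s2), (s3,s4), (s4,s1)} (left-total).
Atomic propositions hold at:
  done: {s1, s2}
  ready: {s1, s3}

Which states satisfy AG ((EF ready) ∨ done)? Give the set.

{s2}

EF ready: least fixpoint, start Z0 = {s1, s3}, add states with some successor in Z. Z1 = {s1, s3, s4}; fixed.
Sat(EF ready) = {s1, s3, s4}
Sat((EF ready) ∨ done) = {s1, s2, s3, s4}
AG ((EF ready) ∨ done): greatest fixpoint, start Z0 = {s1, s2, s3, s4}, keep only states in Sat with every successor in Z. Z1 = {s2, s3, s4}; Z2 = {s2, s3}; Z3 = {s2}; fixed.
Sat(AG ((EF ready) ∨ done)) = {s2}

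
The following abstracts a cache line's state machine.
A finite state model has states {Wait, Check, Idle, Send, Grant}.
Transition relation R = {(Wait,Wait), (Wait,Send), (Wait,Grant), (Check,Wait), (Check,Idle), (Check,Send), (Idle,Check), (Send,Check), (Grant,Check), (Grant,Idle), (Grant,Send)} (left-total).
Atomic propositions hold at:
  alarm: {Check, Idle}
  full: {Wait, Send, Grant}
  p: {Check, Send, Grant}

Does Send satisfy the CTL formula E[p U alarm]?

Yes

E[p U alarm]: least fixpoint, start Z0 = Sat(alarm) = {Check, Idle}, add states in Sat(p) with some successor in Z. Z1 = {Check, Idle, Send, Grant}; fixed.
Sat(E[p U alarm]) = {Check, Idle, Send, Grant}
Send ∈ Sat(E[p U alarm]) = {Check, Idle, Send, Grant}, so the formula holds at Send.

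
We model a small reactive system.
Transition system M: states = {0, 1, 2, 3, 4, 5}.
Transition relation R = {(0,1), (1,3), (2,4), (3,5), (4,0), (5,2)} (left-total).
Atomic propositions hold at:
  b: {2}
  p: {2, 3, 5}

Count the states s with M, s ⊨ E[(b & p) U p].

Sat(b & p) = {2}
E[(b & p) U p]: least fixpoint, start Z0 = Sat(p) = {2, 3, 5}, add states in Sat(b & p) with some successor in Z. Already a fixed point.
Sat(E[(b & p) U p]) = {2, 3, 5}
|Sat(E[(b & p) U p])| = |{2, 3, 5}| = 3.

3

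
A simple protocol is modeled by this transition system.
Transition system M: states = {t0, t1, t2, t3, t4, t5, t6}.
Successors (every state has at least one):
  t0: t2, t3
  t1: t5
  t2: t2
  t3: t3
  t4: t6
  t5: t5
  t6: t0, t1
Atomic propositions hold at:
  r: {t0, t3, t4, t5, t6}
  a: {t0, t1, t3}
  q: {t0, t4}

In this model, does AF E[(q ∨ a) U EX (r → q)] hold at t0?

Sat(q ∨ a) = {t0, t1, t3, t4}
Sat(r → q) = {t0, t1, t2, t4}
Sat(EX (r → q)) = {s : some successor in {t0, t1, t2, t4}} = {t0, t2, t6}
E[(q ∨ a) U EX (r → q)]: least fixpoint, start Z0 = Sat(EX (r → q)) = {t0, t2, t6}, add states in Sat(q ∨ a) with some successor in Z. Z1 = {t0, t2, t4, t6}; fixed.
Sat(E[(q ∨ a) U EX (r → q)]) = {t0, t2, t4, t6}
AF E[(q ∨ a) U EX (r → q)]: least fixpoint, start Z0 = {t0, t2, t4, t6}, add states with every successor in Z. Already a fixed point.
Sat(AF E[(q ∨ a) U EX (r → q)]) = {t0, t2, t4, t6}
t0 ∈ Sat(AF E[(q ∨ a) U EX (r → q)]) = {t0, t2, t4, t6}, so the formula holds at t0.

Yes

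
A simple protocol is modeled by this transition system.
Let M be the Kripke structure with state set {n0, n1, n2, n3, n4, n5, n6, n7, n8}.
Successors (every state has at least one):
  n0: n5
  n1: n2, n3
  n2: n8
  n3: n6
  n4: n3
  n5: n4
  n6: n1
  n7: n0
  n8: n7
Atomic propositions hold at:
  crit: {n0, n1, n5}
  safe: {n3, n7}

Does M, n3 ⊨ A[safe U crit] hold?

A[safe U crit]: least fixpoint, start Z0 = Sat(crit) = {n0, n1, n5}, add states in Sat(safe) with every successor in Z. Z1 = {n0, n1, n5, n7}; fixed.
Sat(A[safe U crit]) = {n0, n1, n5, n7}
n3 ∉ Sat(A[safe U crit]) = {n0, n1, n5, n7}, so the formula does not hold at n3.

No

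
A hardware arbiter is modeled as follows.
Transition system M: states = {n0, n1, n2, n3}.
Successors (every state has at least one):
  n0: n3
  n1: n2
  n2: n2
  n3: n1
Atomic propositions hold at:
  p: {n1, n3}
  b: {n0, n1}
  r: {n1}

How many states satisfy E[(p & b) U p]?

Sat(p & b) = {n1}
E[(p & b) U p]: least fixpoint, start Z0 = Sat(p) = {n1, n3}, add states in Sat(p & b) with some successor in Z. Already a fixed point.
Sat(E[(p & b) U p]) = {n1, n3}
|Sat(E[(p & b) U p])| = |{n1, n3}| = 2.

2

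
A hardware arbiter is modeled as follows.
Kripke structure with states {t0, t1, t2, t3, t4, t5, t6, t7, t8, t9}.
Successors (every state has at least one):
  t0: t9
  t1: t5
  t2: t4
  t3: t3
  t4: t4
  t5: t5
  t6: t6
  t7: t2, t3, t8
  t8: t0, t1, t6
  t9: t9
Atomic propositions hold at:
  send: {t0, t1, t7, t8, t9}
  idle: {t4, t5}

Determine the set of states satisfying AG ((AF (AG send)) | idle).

AG send: greatest fixpoint, start Z0 = {t0, t1, t7, t8, t9}, keep only states in Sat with every successor in Z. Z1 = {t0, t9}; fixed.
Sat(AG send) = {t0, t9}
AF (AG send): least fixpoint, start Z0 = {t0, t9}, add states with every successor in Z. Already a fixed point.
Sat(AF (AG send)) = {t0, t9}
Sat((AF (AG send)) | idle) = {t0, t4, t5, t9}
AG ((AF (AG send)) | idle): greatest fixpoint, start Z0 = {t0, t4, t5, t9}, keep only states in Sat with every successor in Z. Already a fixed point.
Sat(AG ((AF (AG send)) | idle)) = {t0, t4, t5, t9}

{t0, t4, t5, t9}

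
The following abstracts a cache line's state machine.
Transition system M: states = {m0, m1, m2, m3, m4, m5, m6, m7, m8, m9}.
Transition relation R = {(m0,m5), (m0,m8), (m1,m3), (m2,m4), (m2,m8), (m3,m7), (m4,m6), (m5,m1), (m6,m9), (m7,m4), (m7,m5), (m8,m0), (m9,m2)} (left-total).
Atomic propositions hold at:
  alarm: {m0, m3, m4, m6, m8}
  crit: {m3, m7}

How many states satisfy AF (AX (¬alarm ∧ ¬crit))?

Sat(¬alarm) = {m1, m2, m5, m7, m9}
Sat(¬crit) = {m0, m1, m2, m4, m5, m6, m8, m9}
Sat(¬alarm ∧ ¬crit) = {m1, m2, m5, m9}
Sat(AX (¬alarm ∧ ¬crit)) = {s : every successor in {m1, m2, m5, m9}} = {m5, m6, m9}
AF (AX (¬alarm ∧ ¬crit)): least fixpoint, start Z0 = {m5, m6, m9}, add states with every successor in Z. Z1 = {m4, m5, m6, m9}; Z2 = {m4, m5, m6, m7, m9}; Z3 = {m3, m4, m5, m6, m7, m9}; Z4 = {m1, m3, m4, m5, m6, m7, m9}; fixed.
Sat(AF (AX (¬alarm ∧ ¬crit))) = {m1, m3, m4, m5, m6, m7, m9}
|Sat(AF (AX (¬alarm ∧ ¬crit)))| = |{m1, m3, m4, m5, m6, m7, m9}| = 7.

7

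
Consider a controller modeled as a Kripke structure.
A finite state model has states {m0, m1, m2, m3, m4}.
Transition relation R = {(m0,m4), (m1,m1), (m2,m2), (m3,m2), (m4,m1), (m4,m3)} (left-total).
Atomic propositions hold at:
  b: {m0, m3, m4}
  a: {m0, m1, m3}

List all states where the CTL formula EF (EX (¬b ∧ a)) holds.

{m0, m1, m4}

Sat(¬b) = {m1, m2}
Sat(¬b ∧ a) = {m1}
Sat(EX (¬b ∧ a)) = {s : some successor in {m1}} = {m1, m4}
EF (EX (¬b ∧ a)): least fixpoint, start Z0 = {m1, m4}, add states with some successor in Z. Z1 = {m0, m1, m4}; fixed.
Sat(EF (EX (¬b ∧ a))) = {m0, m1, m4}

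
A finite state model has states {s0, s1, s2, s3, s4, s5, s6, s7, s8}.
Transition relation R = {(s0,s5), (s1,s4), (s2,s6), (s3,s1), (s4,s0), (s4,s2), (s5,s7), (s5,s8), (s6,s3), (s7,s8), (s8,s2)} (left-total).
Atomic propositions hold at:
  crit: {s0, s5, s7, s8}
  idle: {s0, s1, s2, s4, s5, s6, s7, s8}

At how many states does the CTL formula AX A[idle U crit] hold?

A[idle U crit]: least fixpoint, start Z0 = Sat(crit) = {s0, s5, s7, s8}, add states in Sat(idle) with every successor in Z. Already a fixed point.
Sat(A[idle U crit]) = {s0, s5, s7, s8}
Sat(AX A[idle U crit]) = {s : every successor in {s0, s5, s7, s8}} = {s0, s5, s7}
|Sat(AX A[idle U crit])| = |{s0, s5, s7}| = 3.

3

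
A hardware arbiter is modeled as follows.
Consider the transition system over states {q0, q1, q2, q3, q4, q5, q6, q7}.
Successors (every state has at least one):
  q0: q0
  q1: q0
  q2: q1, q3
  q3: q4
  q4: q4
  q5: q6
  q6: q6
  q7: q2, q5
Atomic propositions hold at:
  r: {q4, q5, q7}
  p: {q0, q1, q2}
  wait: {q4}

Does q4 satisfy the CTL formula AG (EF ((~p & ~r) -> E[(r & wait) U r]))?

Yes

Sat(~p) = {q3, q4, q5, q6, q7}
Sat(~r) = {q0, q1, q2, q3, q6}
Sat(~p & ~r) = {q3, q6}
Sat(r & wait) = {q4}
E[(r & wait) U r]: least fixpoint, start Z0 = Sat(r) = {q4, q5, q7}, add states in Sat(r & wait) with some successor in Z. Already a fixed point.
Sat(E[(r & wait) U r]) = {q4, q5, q7}
Sat((~p & ~r) -> E[(r & wait) U r]) = {q0, q1, q2, q4, q5, q7}
EF ((~p & ~r) -> E[(r & wait) U r]): least fixpoint, start Z0 = {q0, q1, q2, q4, q5, q7}, add states with some successor in Z. Z1 = {q0, q1, q2, q3, q4, q5, q7}; fixed.
Sat(EF ((~p & ~r) -> E[(r & wait) U r])) = {q0, q1, q2, q3, q4, q5, q7}
AG (EF ((~p & ~r) -> E[(r & wait) U r])): greatest fixpoint, start Z0 = {q0, q1, q2, q3, q4, q5, q7}, keep only states in Sat with every successor in Z. Z1 = {q0, q1, q2, q3, q4, q7}; Z2 = {q0, q1, q2, q3, q4}; fixed.
Sat(AG (EF ((~p & ~r) -> E[(r & wait) U r]))) = {q0, q1, q2, q3, q4}
q4 ∈ Sat(AG (EF ((~p & ~r) -> E[(r & wait) U r]))) = {q0, q1, q2, q3, q4}, so the formula holds at q4.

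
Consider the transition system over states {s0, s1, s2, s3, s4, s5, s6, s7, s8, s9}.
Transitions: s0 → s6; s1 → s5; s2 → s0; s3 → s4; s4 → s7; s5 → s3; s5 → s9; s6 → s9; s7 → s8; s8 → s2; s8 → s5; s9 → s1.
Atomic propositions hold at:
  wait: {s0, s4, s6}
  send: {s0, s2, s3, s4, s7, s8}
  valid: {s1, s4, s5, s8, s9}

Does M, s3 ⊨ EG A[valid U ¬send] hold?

No

Sat(¬send) = {s1, s5, s6, s9}
A[valid U ¬send]: least fixpoint, start Z0 = Sat(¬send) = {s1, s5, s6, s9}, add states in Sat(valid) with every successor in Z. Already a fixed point.
Sat(A[valid U ¬send]) = {s1, s5, s6, s9}
EG A[valid U ¬send]: greatest fixpoint, start Z0 = {s1, s5, s6, s9}, keep only states in Sat with some successor in Z. Already a fixed point.
Sat(EG A[valid U ¬send]) = {s1, s5, s6, s9}
s3 ∉ Sat(EG A[valid U ¬send]) = {s1, s5, s6, s9}, so the formula does not hold at s3.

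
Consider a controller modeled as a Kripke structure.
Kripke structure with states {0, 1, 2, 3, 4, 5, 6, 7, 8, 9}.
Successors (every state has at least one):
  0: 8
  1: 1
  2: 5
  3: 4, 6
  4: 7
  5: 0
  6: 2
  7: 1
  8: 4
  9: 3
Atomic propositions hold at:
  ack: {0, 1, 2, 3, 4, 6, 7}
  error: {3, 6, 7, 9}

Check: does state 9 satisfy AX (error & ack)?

Sat(error & ack) = {3, 6, 7}
Sat(AX (error & ack)) = {s : every successor in {3, 6, 7}} = {4, 9}
9 ∈ Sat(AX (error & ack)) = {4, 9}, so the formula holds at 9.

Yes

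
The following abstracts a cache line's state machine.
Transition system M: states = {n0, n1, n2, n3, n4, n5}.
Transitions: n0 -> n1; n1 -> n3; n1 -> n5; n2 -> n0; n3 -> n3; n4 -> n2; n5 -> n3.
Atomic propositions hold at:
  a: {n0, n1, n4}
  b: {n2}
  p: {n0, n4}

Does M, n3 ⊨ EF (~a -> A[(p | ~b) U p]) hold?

No

Sat(~a) = {n2, n3, n5}
Sat(~b) = {n0, n1, n3, n4, n5}
Sat(p | ~b) = {n0, n1, n3, n4, n5}
A[(p | ~b) U p]: least fixpoint, start Z0 = Sat(p) = {n0, n4}, add states in Sat(p | ~b) with every successor in Z. Already a fixed point.
Sat(A[(p | ~b) U p]) = {n0, n4}
Sat(~a -> A[(p | ~b) U p]) = {n0, n1, n4}
EF (~a -> A[(p | ~b) U p]): least fixpoint, start Z0 = {n0, n1, n4}, add states with some successor in Z. Z1 = {n0, n1, n2, n4}; fixed.
Sat(EF (~a -> A[(p | ~b) U p])) = {n0, n1, n2, n4}
n3 ∉ Sat(EF (~a -> A[(p | ~b) U p])) = {n0, n1, n2, n4}, so the formula does not hold at n3.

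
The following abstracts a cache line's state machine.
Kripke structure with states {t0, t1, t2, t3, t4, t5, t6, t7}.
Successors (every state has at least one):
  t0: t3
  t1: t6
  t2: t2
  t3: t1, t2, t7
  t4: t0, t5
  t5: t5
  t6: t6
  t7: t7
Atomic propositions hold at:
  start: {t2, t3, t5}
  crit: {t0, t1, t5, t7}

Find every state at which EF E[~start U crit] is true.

Sat(~start) = {t0, t1, t4, t6, t7}
E[~start U crit]: least fixpoint, start Z0 = Sat(crit) = {t0, t1, t5, t7}, add states in Sat(~start) with some successor in Z. Z1 = {t0, t1, t4, t5, t7}; fixed.
Sat(E[~start U crit]) = {t0, t1, t4, t5, t7}
EF E[~start U crit]: least fixpoint, start Z0 = {t0, t1, t4, t5, t7}, add states with some successor in Z. Z1 = {t0, t1, t3, t4, t5, t7}; fixed.
Sat(EF E[~start U crit]) = {t0, t1, t3, t4, t5, t7}

{t0, t1, t3, t4, t5, t7}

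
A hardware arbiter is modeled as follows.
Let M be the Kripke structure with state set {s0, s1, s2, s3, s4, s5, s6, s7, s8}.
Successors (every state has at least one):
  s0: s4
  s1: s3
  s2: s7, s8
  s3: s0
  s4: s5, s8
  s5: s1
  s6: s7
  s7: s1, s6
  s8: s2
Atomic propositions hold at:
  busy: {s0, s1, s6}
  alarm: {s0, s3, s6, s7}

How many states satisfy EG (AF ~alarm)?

7

Sat(~alarm) = {s1, s2, s4, s5, s8}
AF ~alarm: least fixpoint, start Z0 = {s1, s2, s4, s5, s8}, add states with every successor in Z. Z1 = {s0, s1, s2, s4, s5, s8}; Z2 = {s0, s1, s2, s3, s4, s5, s8}; fixed.
Sat(AF ~alarm) = {s0, s1, s2, s3, s4, s5, s8}
EG (AF ~alarm): greatest fixpoint, start Z0 = {s0, s1, s2, s3, s4, s5, s8}, keep only states in Sat with some successor in Z. Already a fixed point.
Sat(EG (AF ~alarm)) = {s0, s1, s2, s3, s4, s5, s8}
|Sat(EG (AF ~alarm))| = |{s0, s1, s2, s3, s4, s5, s8}| = 7.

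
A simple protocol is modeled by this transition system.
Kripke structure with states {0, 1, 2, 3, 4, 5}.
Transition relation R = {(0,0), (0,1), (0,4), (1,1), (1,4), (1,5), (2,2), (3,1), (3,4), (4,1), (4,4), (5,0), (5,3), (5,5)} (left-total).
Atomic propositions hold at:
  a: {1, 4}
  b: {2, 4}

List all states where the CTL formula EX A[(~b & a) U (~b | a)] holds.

Sat(~b) = {0, 1, 3, 5}
Sat(~b & a) = {1}
Sat(~b | a) = {0, 1, 3, 4, 5}
A[(~b & a) U (~b | a)]: least fixpoint, start Z0 = Sat((~b | a)) = {0, 1, 3, 4, 5}, add states in Sat(~b & a) with every successor in Z. Already a fixed point.
Sat(A[(~b & a) U (~b | a)]) = {0, 1, 3, 4, 5}
Sat(EX A[(~b & a) U (~b | a)]) = {s : some successor in {0, 1, 3, 4, 5}} = {0, 1, 3, 4, 5}

{0, 1, 3, 4, 5}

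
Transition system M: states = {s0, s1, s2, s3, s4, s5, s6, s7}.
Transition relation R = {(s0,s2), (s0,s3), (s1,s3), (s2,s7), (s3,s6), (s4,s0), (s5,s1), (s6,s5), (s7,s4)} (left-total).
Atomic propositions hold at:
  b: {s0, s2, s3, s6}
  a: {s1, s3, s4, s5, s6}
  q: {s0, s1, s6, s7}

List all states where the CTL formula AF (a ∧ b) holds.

Sat(a ∧ b) = {s3, s6}
AF (a ∧ b): least fixpoint, start Z0 = {s3, s6}, add states with every successor in Z. Z1 = {s1, s3, s6}; Z2 = {s1, s3, s5, s6}; fixed.
Sat(AF (a ∧ b)) = {s1, s3, s5, s6}

{s1, s3, s5, s6}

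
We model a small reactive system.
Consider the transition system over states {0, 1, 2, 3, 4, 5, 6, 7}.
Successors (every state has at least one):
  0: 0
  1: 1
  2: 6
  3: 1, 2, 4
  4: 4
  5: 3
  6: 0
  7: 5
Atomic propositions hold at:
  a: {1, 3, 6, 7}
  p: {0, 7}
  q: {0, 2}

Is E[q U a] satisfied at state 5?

E[q U a]: least fixpoint, start Z0 = Sat(a) = {1, 3, 6, 7}, add states in Sat(q) with some successor in Z. Z1 = {1, 2, 3, 6, 7}; fixed.
Sat(E[q U a]) = {1, 2, 3, 6, 7}
5 ∉ Sat(E[q U a]) = {1, 2, 3, 6, 7}, so the formula does not hold at 5.

No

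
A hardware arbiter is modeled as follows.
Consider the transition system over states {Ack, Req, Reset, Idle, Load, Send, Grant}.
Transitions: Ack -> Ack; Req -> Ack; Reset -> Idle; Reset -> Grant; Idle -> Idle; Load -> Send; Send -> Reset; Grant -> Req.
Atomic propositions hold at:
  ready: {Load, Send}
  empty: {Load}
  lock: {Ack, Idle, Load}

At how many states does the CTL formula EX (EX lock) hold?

Sat(EX lock) = {s : some successor in {Ack, Idle, Load}} = {Ack, Req, Reset, Idle}
Sat(EX (EX lock)) = {s : some successor in {Ack, Req, Reset, Idle}} = {Ack, Req, Reset, Idle, Send, Grant}
|Sat(EX (EX lock))| = |{Ack, Req, Reset, Idle, Send, Grant}| = 6.

6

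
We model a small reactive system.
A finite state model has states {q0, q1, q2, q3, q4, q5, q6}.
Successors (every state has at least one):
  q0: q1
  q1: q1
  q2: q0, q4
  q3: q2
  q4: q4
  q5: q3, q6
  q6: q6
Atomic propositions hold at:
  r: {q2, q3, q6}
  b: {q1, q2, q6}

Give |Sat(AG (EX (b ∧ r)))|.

Sat(b ∧ r) = {q2, q6}
Sat(EX (b ∧ r)) = {s : some successor in {q2, q6}} = {q3, q5, q6}
AG (EX (b ∧ r)): greatest fixpoint, start Z0 = {q3, q5, q6}, keep only states in Sat with every successor in Z. Z1 = {q5, q6}; Z2 = {q6}; fixed.
Sat(AG (EX (b ∧ r))) = {q6}
|Sat(AG (EX (b ∧ r)))| = |{q6}| = 1.

1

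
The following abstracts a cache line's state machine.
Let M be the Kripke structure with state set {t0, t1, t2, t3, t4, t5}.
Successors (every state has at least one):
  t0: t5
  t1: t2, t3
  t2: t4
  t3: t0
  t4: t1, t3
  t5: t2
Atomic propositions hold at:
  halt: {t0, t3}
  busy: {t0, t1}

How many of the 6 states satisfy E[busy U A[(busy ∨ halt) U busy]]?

Sat(busy ∨ halt) = {t0, t1, t3}
A[(busy ∨ halt) U busy]: least fixpoint, start Z0 = Sat(busy) = {t0, t1}, add states in Sat(busy ∨ halt) with every successor in Z. Z1 = {t0, t1, t3}; fixed.
Sat(A[(busy ∨ halt) U busy]) = {t0, t1, t3}
E[busy U A[(busy ∨ halt) U busy]]: least fixpoint, start Z0 = Sat(A[(busy ∨ halt) U busy]) = {t0, t1, t3}, add states in Sat(busy) with some successor in Z. Already a fixed point.
Sat(E[busy U A[(busy ∨ halt) U busy]]) = {t0, t1, t3}
|Sat(E[busy U A[(busy ∨ halt) U busy]])| = |{t0, t1, t3}| = 3.

3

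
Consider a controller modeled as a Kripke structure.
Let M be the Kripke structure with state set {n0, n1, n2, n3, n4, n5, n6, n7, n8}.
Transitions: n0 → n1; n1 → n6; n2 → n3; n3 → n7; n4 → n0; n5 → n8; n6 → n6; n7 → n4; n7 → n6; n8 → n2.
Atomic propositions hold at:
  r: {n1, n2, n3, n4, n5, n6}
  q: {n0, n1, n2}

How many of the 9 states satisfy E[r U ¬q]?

8

Sat(¬q) = {n3, n4, n5, n6, n7, n8}
E[r U ¬q]: least fixpoint, start Z0 = Sat(¬q) = {n3, n4, n5, n6, n7, n8}, add states in Sat(r) with some successor in Z. Z1 = {n1, n2, n3, n4, n5, n6, n7, n8}; fixed.
Sat(E[r U ¬q]) = {n1, n2, n3, n4, n5, n6, n7, n8}
|Sat(E[r U ¬q])| = |{n1, n2, n3, n4, n5, n6, n7, n8}| = 8.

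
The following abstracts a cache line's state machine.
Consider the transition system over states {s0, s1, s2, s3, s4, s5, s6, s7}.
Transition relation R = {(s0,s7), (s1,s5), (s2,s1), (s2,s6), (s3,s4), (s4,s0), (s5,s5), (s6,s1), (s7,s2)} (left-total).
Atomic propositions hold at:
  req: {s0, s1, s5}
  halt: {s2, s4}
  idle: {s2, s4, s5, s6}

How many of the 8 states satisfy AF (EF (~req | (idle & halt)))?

Sat(~req) = {s2, s3, s4, s6, s7}
Sat(idle & halt) = {s2, s4}
Sat(~req | (idle & halt)) = {s2, s3, s4, s6, s7}
EF (~req | (idle & halt)): least fixpoint, start Z0 = {s2, s3, s4, s6, s7}, add states with some successor in Z. Z1 = {s0, s2, s3, s4, s6, s7}; fixed.
Sat(EF (~req | (idle & halt))) = {s0, s2, s3, s4, s6, s7}
AF (EF (~req | (idle & halt))): least fixpoint, start Z0 = {s0, s2, s3, s4, s6, s7}, add states with every successor in Z. Already a fixed point.
Sat(AF (EF (~req | (idle & halt)))) = {s0, s2, s3, s4, s6, s7}
|Sat(AF (EF (~req | (idle & halt))))| = |{s0, s2, s3, s4, s6, s7}| = 6.

6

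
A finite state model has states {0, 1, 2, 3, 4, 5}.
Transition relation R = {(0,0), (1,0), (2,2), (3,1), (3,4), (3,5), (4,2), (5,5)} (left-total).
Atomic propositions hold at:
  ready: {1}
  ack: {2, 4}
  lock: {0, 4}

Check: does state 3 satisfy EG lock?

No

EG lock: greatest fixpoint, start Z0 = {0, 4}, keep only states in Sat with some successor in Z. Z1 = {0}; fixed.
Sat(EG lock) = {0}
3 ∉ Sat(EG lock) = {0}, so the formula does not hold at 3.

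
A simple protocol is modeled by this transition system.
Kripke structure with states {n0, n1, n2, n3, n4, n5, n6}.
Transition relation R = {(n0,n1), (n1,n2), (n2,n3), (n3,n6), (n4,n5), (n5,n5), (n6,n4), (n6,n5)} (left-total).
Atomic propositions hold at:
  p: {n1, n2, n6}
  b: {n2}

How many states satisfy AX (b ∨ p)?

3

Sat(b ∨ p) = {n1, n2, n6}
Sat(AX (b ∨ p)) = {s : every successor in {n1, n2, n6}} = {n0, n1, n3}
|Sat(AX (b ∨ p))| = |{n0, n1, n3}| = 3.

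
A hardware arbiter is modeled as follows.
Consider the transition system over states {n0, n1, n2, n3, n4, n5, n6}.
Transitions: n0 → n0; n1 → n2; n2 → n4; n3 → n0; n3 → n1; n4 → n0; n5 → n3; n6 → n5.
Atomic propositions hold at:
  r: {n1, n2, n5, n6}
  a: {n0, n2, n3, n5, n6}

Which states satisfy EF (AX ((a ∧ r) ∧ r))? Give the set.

{n1, n3, n5, n6}

Sat(a ∧ r) = {n2, n5, n6}
Sat((a ∧ r) ∧ r) = {n2, n5, n6}
Sat(AX ((a ∧ r) ∧ r)) = {s : every successor in {n2, n5, n6}} = {n1, n6}
EF (AX ((a ∧ r) ∧ r)): least fixpoint, start Z0 = {n1, n6}, add states with some successor in Z. Z1 = {n1, n3, n6}; Z2 = {n1, n3, n5, n6}; fixed.
Sat(EF (AX ((a ∧ r) ∧ r))) = {n1, n3, n5, n6}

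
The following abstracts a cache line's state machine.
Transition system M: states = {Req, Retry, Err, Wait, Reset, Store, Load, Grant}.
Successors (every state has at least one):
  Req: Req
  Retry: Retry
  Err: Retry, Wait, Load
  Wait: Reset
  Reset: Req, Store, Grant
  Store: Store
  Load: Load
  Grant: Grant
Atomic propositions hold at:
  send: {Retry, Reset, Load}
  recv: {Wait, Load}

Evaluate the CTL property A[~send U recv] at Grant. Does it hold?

Sat(~send) = {Req, Err, Wait, Store, Grant}
A[~send U recv]: least fixpoint, start Z0 = Sat(recv) = {Wait, Load}, add states in Sat(~send) with every successor in Z. Already a fixed point.
Sat(A[~send U recv]) = {Wait, Load}
Grant ∉ Sat(A[~send U recv]) = {Wait, Load}, so the formula does not hold at Grant.

No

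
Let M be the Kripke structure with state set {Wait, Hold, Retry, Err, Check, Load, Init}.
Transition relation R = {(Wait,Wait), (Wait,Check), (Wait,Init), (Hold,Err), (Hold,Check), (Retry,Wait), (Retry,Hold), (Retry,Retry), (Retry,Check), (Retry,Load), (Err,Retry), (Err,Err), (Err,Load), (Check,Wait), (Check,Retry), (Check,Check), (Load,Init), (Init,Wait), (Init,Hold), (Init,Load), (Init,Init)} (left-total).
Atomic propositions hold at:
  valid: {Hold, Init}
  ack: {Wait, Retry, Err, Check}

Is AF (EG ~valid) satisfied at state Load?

No

Sat(~valid) = {Wait, Retry, Err, Check, Load}
EG ~valid: greatest fixpoint, start Z0 = {Wait, Retry, Err, Check, Load}, keep only states in Sat with some successor in Z. Z1 = {Wait, Retry, Err, Check}; fixed.
Sat(EG ~valid) = {Wait, Retry, Err, Check}
AF (EG ~valid): least fixpoint, start Z0 = {Wait, Retry, Err, Check}, add states with every successor in Z. Z1 = {Wait, Hold, Retry, Err, Check}; fixed.
Sat(AF (EG ~valid)) = {Wait, Hold, Retry, Err, Check}
Load ∉ Sat(AF (EG ~valid)) = {Wait, Hold, Retry, Err, Check}, so the formula does not hold at Load.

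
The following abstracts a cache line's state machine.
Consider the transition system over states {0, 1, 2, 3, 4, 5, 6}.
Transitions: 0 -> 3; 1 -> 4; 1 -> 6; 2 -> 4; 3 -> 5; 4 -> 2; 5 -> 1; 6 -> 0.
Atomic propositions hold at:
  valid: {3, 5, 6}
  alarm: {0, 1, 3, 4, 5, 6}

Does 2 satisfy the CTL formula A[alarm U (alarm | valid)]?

Sat(alarm | valid) = {0, 1, 3, 4, 5, 6}
A[alarm U (alarm | valid)]: least fixpoint, start Z0 = Sat((alarm | valid)) = {0, 1, 3, 4, 5, 6}, add states in Sat(alarm) with every successor in Z. Already a fixed point.
Sat(A[alarm U (alarm | valid)]) = {0, 1, 3, 4, 5, 6}
2 ∉ Sat(A[alarm U (alarm | valid)]) = {0, 1, 3, 4, 5, 6}, so the formula does not hold at 2.

No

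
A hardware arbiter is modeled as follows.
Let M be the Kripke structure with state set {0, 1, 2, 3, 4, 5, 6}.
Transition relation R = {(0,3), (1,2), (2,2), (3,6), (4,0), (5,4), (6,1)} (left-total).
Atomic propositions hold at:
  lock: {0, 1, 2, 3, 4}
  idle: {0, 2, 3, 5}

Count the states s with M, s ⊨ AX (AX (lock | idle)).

6

Sat(lock | idle) = {0, 1, 2, 3, 4, 5}
Sat(AX (lock | idle)) = {s : every successor in {0, 1, 2, 3, 4, 5}} = {0, 1, 2, 4, 5, 6}
Sat(AX (AX (lock | idle))) = {s : every successor in {0, 1, 2, 4, 5, 6}} = {1, 2, 3, 4, 5, 6}
|Sat(AX (AX (lock | idle)))| = |{1, 2, 3, 4, 5, 6}| = 6.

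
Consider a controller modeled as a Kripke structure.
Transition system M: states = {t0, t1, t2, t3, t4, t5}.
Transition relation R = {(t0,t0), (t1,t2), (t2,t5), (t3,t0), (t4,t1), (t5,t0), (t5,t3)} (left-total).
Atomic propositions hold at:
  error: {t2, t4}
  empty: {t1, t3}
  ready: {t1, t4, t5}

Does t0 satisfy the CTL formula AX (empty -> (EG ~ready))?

Sat(~ready) = {t0, t2, t3}
EG ~ready: greatest fixpoint, start Z0 = {t0, t2, t3}, keep only states in Sat with some successor in Z. Z1 = {t0, t3}; fixed.
Sat(EG ~ready) = {t0, t3}
Sat(empty -> (EG ~ready)) = {t0, t2, t3, t4, t5}
Sat(AX (empty -> (EG ~ready))) = {s : every successor in {t0, t2, t3, t4, t5}} = {t0, t1, t2, t3, t5}
t0 ∈ Sat(AX (empty -> (EG ~ready))) = {t0, t1, t2, t3, t5}, so the formula holds at t0.

Yes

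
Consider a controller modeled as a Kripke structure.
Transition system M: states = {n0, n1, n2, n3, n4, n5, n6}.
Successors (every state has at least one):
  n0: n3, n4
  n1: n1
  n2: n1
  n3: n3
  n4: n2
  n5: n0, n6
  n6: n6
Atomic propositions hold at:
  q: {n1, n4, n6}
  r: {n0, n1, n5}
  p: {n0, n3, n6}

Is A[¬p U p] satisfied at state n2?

No

Sat(¬p) = {n1, n2, n4, n5}
A[¬p U p]: least fixpoint, start Z0 = Sat(p) = {n0, n3, n6}, add states in Sat(¬p) with every successor in Z. Z1 = {n0, n3, n5, n6}; fixed.
Sat(A[¬p U p]) = {n0, n3, n5, n6}
n2 ∉ Sat(A[¬p U p]) = {n0, n3, n5, n6}, so the formula does not hold at n2.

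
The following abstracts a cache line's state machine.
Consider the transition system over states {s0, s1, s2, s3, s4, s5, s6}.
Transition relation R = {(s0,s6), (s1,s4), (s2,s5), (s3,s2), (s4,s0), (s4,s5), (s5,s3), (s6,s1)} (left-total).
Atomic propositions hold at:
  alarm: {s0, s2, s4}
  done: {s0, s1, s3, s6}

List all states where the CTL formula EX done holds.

{s0, s4, s5, s6}

Sat(EX done) = {s : some successor in {s0, s1, s3, s6}} = {s0, s4, s5, s6}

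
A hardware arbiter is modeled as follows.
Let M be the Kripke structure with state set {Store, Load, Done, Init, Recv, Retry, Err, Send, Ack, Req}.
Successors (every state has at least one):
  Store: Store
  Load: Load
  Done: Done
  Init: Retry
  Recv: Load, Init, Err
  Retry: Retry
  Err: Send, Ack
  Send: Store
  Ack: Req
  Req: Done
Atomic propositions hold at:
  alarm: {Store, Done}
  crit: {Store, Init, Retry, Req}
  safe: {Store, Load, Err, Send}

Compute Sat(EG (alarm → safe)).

Sat(alarm → safe) = {Store, Load, Init, Recv, Retry, Err, Send, Ack, Req}
EG (alarm → safe): greatest fixpoint, start Z0 = {Store, Load, Init, Recv, Retry, Err, Send, Ack, Req}, keep only states in Sat with some successor in Z. Z1 = {Store, Load, Init, Recv, Retry, Err, Send, Ack}; Z2 = {Store, Load, Init, Recv, Retry, Err, Send}; fixed.
Sat(EG (alarm → safe)) = {Store, Load, Init, Recv, Retry, Err, Send}

{Store, Load, Init, Recv, Retry, Err, Send}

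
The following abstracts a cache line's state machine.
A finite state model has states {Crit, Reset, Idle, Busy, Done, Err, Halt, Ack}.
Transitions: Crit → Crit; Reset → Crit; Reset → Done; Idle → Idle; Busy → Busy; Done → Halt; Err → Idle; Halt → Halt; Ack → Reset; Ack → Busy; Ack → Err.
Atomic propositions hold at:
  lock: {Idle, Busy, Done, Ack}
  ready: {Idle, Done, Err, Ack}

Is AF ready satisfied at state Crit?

AF ready: least fixpoint, start Z0 = {Idle, Done, Err, Ack}, add states with every successor in Z. Already a fixed point.
Sat(AF ready) = {Idle, Done, Err, Ack}
Crit ∉ Sat(AF ready) = {Idle, Done, Err, Ack}, so the formula does not hold at Crit.

No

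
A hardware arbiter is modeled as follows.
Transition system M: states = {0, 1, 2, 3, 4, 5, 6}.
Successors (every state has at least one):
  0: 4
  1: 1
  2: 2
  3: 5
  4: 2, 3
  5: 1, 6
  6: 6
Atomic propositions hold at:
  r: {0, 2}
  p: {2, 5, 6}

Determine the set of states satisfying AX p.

{2, 3, 6}

Sat(AX p) = {s : every successor in {2, 5, 6}} = {2, 3, 6}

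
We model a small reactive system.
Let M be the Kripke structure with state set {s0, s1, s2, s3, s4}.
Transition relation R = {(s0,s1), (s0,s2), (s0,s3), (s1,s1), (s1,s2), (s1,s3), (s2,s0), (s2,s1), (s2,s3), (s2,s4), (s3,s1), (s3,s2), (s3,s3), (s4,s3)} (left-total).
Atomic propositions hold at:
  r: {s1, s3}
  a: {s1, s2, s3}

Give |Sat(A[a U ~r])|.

3

Sat(~r) = {s0, s2, s4}
A[a U ~r]: least fixpoint, start Z0 = Sat(~r) = {s0, s2, s4}, add states in Sat(a) with every successor in Z. Already a fixed point.
Sat(A[a U ~r]) = {s0, s2, s4}
|Sat(A[a U ~r])| = |{s0, s2, s4}| = 3.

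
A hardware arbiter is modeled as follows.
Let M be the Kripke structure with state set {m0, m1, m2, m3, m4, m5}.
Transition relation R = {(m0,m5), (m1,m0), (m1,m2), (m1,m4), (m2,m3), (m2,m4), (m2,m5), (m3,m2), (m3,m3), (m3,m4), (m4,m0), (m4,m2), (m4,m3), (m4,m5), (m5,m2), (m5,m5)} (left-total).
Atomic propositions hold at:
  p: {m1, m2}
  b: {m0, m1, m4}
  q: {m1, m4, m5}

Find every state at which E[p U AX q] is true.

{m0, m1}

Sat(AX q) = {s : every successor in {m1, m4, m5}} = {m0}
E[p U AX q]: least fixpoint, start Z0 = Sat(AX q) = {m0}, add states in Sat(p) with some successor in Z. Z1 = {m0, m1}; fixed.
Sat(E[p U AX q]) = {m0, m1}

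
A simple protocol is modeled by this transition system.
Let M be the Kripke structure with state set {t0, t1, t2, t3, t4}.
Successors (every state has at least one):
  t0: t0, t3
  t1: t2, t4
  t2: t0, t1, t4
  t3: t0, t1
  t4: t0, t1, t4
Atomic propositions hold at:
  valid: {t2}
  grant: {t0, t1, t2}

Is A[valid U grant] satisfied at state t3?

No

A[valid U grant]: least fixpoint, start Z0 = Sat(grant) = {t0, t1, t2}, add states in Sat(valid) with every successor in Z. Already a fixed point.
Sat(A[valid U grant]) = {t0, t1, t2}
t3 ∉ Sat(A[valid U grant]) = {t0, t1, t2}, so the formula does not hold at t3.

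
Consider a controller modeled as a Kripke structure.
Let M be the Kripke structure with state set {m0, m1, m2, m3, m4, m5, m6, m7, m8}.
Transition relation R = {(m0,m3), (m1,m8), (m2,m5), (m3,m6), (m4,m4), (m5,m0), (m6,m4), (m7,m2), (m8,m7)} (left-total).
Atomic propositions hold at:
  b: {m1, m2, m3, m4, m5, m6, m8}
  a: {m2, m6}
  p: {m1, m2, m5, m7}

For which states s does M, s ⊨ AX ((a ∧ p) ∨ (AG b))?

Sat(a ∧ p) = {m2}
AG b: greatest fixpoint, start Z0 = {m1, m2, m3, m4, m5, m6, m8}, keep only states in Sat with every successor in Z. Z1 = {m1, m2, m3, m4, m6}; Z2 = {m3, m4, m6}; fixed.
Sat(AG b) = {m3, m4, m6}
Sat((a ∧ p) ∨ (AG b)) = {m2, m3, m4, m6}
Sat(AX ((a ∧ p) ∨ (AG b))) = {s : every successor in {m2, m3, m4, m6}} = {m0, m3, m4, m6, m7}

{m0, m3, m4, m6, m7}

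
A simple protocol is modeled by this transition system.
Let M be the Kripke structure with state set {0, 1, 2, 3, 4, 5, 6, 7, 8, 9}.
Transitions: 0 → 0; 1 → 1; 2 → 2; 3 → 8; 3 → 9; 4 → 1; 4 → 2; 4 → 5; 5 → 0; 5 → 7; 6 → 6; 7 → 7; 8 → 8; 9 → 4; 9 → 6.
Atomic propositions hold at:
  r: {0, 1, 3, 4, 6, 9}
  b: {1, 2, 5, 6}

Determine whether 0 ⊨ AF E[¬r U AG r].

Sat(¬r) = {2, 5, 7, 8}
AG r: greatest fixpoint, start Z0 = {0, 1, 3, 4, 6, 9}, keep only states in Sat with every successor in Z. Z1 = {0, 1, 6, 9}; Z2 = {0, 1, 6}; fixed.
Sat(AG r) = {0, 1, 6}
E[¬r U AG r]: least fixpoint, start Z0 = Sat(AG r) = {0, 1, 6}, add states in Sat(¬r) with some successor in Z. Z1 = {0, 1, 5, 6}; fixed.
Sat(E[¬r U AG r]) = {0, 1, 5, 6}
AF E[¬r U AG r]: least fixpoint, start Z0 = {0, 1, 5, 6}, add states with every successor in Z. Already a fixed point.
Sat(AF E[¬r U AG r]) = {0, 1, 5, 6}
0 ∈ Sat(AF E[¬r U AG r]) = {0, 1, 5, 6}, so the formula holds at 0.

Yes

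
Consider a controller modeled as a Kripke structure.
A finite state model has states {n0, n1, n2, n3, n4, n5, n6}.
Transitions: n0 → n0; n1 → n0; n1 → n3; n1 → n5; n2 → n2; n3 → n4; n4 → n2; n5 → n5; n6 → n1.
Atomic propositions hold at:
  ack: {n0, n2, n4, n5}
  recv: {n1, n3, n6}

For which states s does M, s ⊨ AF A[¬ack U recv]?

Sat(¬ack) = {n1, n3, n6}
A[¬ack U recv]: least fixpoint, start Z0 = Sat(recv) = {n1, n3, n6}, add states in Sat(¬ack) with every successor in Z. Already a fixed point.
Sat(A[¬ack U recv]) = {n1, n3, n6}
AF A[¬ack U recv]: least fixpoint, start Z0 = {n1, n3, n6}, add states with every successor in Z. Already a fixed point.
Sat(AF A[¬ack U recv]) = {n1, n3, n6}

{n1, n3, n6}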